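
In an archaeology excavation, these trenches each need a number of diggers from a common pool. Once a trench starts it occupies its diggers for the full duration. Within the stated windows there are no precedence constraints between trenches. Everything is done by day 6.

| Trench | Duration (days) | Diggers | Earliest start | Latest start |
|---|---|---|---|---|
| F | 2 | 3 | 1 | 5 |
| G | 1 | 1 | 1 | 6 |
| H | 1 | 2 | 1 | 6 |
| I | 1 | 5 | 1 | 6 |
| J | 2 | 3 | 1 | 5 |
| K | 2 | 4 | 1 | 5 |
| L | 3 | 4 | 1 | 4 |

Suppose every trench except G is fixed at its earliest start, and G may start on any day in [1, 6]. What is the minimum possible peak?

G@1: d1:22  d2:14  d3:4  d4:0  d5:0  d6:0 → peak 22
G@2: d1:21  d2:15  d3:4  d4:0  d5:0  d6:0 → peak 21
G@3: d1:21  d2:14  d3:5  d4:0  d5:0  d6:0 → peak 21
G@4: d1:21  d2:14  d3:4  d4:1  d5:0  d6:0 → peak 21
G@5: d1:21  d2:14  d3:4  d4:0  d5:1  d6:0 → peak 21
G@6: d1:21  d2:14  d3:4  d4:0  d5:0  d6:1 → peak 21
Best is G@2, peak 21.

21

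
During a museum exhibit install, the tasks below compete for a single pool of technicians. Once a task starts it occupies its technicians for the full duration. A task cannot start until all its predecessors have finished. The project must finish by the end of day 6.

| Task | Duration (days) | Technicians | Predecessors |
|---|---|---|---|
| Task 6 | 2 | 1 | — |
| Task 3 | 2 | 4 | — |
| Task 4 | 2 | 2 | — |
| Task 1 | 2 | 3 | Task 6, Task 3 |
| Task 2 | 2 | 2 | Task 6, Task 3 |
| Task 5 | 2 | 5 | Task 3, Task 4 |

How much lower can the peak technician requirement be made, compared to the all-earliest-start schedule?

Early-start peak: d1:7  d2:7  d3:10  d4:10  d5:0  d6:0 ⇒ 10.
Leveled (Task 6@3, Task 3@1, Task 4@1, Task 1@5, Task 2@5, Task 5@3): d1:6  d2:6  d3:6  d4:6  d5:5  d6:5 ⇒ 6.
Reduction 10 − 6 = 4.

4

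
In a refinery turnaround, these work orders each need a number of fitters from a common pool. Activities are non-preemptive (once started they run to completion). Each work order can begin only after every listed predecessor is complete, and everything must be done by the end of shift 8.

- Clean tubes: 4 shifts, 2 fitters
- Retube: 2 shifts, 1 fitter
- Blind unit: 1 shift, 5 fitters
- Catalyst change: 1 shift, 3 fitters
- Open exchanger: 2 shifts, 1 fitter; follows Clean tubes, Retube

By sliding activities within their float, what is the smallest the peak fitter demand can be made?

5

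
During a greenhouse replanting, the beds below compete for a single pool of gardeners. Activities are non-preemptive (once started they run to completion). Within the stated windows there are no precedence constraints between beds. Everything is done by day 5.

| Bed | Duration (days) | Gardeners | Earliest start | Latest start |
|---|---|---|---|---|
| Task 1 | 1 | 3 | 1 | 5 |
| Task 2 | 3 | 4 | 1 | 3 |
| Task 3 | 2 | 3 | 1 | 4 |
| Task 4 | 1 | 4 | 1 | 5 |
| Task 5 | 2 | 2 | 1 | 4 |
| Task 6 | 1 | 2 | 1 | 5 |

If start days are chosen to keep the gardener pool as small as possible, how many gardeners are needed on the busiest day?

7

Early-start (Task 1@1, Task 2@1, Task 3@1, Task 4@1, Task 5@1, Task 6@1) gives peak 18: d1:18  d2:9  d3:4  d4:0  d5:0.
Shift Task 3→2, Task 4→4, Task 5→4, Task 6→5.
Schedule Task 1@1, Task 2@1, Task 3@2, Task 4@4, Task 5@4, Task 6@5: d1:7  d2:7  d3:7  d4:6  d5:4 — peak 7.
Total gardener-days = 31 over 5 days ⇒ peak ≥ ⌈31/5⌉ = 7, so 7 is optimal.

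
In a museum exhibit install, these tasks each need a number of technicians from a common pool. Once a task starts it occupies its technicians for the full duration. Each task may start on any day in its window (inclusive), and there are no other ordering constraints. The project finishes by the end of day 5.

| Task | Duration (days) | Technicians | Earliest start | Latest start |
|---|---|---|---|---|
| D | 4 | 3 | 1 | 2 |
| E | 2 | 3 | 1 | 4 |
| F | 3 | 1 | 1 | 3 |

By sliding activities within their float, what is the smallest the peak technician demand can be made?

Early-start (D@1, E@1, F@1) gives peak 7: d1:7  d2:7  d3:4  d4:3  d5:0.
Shift F→3.
Schedule D@1, E@1, F@3: d1:6  d2:6  d3:4  d4:4  d5:1 — peak 6.
No arrangement of the 24 feasible schedules does better.

6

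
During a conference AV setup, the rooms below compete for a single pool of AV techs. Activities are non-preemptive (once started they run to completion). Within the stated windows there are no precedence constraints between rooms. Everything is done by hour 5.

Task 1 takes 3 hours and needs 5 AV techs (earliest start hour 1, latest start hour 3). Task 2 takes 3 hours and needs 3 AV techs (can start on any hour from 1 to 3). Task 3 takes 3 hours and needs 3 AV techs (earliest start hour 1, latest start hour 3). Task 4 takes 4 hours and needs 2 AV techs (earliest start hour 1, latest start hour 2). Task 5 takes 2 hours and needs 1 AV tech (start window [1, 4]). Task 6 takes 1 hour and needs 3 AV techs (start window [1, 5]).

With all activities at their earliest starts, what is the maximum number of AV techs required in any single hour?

17

Early-start schedule: Task 1@1, Task 2@1, Task 3@1, Task 4@1, Task 5@1, Task 6@1.
Load per hour: hour 1: 17, hour 2: 14, hour 3: 13, hour 4: 2, hour 5: 0.
Peak is 17.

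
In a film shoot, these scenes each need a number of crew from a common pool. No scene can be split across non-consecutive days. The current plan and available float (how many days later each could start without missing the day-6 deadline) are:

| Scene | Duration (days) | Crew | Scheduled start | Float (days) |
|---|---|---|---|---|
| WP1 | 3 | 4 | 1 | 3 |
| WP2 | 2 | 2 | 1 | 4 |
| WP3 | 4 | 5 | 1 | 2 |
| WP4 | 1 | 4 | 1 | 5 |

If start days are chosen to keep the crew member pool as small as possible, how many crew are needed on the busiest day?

Early-start (WP1@1, WP2@1, WP3@1, WP4@1) gives peak 15: d1:15  d2:11  d3:9  d4:5  d5:0  d6:0.
Shift WP3→3, WP4→4.
Schedule WP1@1, WP2@1, WP3@3, WP4@4: d1:6  d2:6  d3:9  d4:9  d5:5  d6:5 — peak 9.

9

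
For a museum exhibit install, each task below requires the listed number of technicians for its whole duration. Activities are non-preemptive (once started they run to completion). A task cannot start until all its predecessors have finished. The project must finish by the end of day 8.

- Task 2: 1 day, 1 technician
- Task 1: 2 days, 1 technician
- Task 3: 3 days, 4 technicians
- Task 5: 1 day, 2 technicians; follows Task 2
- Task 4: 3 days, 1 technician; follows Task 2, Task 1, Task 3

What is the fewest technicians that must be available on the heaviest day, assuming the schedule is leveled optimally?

4

Early-start (Task 2@1, Task 1@1, Task 3@1, Task 5@2, Task 4@4) gives peak 7: d1:6  d2:7  d3:4  d4:1  d5:1  d6:1  d7:0  d8:0.
Shift Task 3→3, Task 4→6.
Schedule Task 2@1, Task 1@1, Task 3@3, Task 5@2, Task 4@6: d1:2  d2:3  d3:4  d4:4  d5:4  d6:1  d7:1  d8:1 — peak 4.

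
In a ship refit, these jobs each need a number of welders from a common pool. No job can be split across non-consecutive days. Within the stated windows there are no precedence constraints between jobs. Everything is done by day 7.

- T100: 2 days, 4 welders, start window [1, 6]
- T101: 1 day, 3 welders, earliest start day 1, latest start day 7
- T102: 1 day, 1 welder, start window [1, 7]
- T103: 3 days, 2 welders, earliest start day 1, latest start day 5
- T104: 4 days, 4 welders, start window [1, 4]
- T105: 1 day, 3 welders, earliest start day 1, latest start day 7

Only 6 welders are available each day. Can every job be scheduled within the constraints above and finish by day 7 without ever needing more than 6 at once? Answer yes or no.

yes

Schedule T100@1, T101@3, T102@1, T103@4, T104@4, T105@3: d1:5  d2:4  d3:6  d4:6  d5:6  d6:6  d7:4 — peak 6 ≤ 6.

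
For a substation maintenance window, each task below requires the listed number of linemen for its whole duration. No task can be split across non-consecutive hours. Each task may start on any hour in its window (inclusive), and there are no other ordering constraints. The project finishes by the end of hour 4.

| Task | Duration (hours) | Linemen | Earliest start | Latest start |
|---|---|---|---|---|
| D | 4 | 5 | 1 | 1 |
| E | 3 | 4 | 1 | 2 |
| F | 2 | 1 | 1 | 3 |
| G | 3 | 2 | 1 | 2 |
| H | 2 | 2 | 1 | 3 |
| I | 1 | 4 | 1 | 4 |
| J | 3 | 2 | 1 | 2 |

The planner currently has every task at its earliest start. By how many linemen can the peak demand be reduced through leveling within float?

5

Early-start peak: h1:20  h2:16  h3:13  h4:5 ⇒ 20.
Leveled (D@1, E@1, F@1, G@1, H@3, I@4, J@1): h1:14  h2:14  h3:15  h4:11 ⇒ 15.
Reduction 20 − 15 = 5.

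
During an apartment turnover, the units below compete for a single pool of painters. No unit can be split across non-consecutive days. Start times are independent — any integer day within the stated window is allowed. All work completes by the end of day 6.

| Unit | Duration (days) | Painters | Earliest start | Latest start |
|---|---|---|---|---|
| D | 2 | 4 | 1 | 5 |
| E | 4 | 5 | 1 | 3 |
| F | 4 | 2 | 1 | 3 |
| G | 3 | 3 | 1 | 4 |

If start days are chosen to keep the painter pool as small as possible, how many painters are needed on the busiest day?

10

Early-start (D@1, E@1, F@1, G@1) gives peak 14: d1:14  d2:14  d3:10  d4:7  d5:0  d6:0.
Shift F→3, G→3.
Schedule D@1, E@1, F@3, G@3: d1:9  d2:9  d3:10  d4:10  d5:5  d6:2 — peak 10.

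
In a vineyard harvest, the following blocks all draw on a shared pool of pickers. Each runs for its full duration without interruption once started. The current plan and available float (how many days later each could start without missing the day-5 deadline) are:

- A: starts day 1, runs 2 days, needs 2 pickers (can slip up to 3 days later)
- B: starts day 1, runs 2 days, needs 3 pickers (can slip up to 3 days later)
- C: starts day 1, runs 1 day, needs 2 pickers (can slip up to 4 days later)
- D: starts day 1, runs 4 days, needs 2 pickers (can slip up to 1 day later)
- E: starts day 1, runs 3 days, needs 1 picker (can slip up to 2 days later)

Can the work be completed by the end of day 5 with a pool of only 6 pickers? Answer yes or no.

yes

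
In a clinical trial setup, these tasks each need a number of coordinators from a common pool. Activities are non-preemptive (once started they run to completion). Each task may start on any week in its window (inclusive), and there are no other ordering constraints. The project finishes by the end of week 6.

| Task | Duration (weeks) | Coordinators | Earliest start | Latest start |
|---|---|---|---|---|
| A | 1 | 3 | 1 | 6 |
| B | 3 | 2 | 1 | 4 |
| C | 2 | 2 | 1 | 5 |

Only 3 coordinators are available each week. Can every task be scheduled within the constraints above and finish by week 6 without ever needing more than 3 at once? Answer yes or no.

Schedule A@1, B@2, C@5: w1:3  w2:2  w3:2  w4:2  w5:2  w6:2 — peak 3 ≤ 3.

yes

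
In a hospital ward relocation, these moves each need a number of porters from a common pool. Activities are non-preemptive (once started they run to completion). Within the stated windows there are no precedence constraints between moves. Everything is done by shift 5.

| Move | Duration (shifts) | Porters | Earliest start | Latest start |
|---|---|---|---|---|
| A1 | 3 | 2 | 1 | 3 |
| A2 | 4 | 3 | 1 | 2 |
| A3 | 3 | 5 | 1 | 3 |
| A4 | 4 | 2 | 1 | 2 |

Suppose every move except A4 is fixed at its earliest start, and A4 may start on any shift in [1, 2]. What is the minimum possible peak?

12

A4@1: s1:12  s2:12  s3:12  s4:5  s5:0 → peak 12
A4@2: s1:10  s2:12  s3:12  s4:5  s5:2 → peak 12
Best is A4@1, peak 12.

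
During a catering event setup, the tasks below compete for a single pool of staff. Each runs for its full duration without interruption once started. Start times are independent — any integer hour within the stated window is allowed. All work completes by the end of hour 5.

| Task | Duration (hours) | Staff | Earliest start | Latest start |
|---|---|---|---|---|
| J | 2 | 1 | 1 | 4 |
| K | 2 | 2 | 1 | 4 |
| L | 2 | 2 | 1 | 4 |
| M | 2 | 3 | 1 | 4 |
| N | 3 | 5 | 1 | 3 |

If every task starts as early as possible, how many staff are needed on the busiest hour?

13

Early-start schedule: J@1, K@1, L@1, M@1, N@1.
Load per hour: hour 1: 13, hour 2: 13, hour 3: 5, hour 4: 0, hour 5: 0.
Peak is 13.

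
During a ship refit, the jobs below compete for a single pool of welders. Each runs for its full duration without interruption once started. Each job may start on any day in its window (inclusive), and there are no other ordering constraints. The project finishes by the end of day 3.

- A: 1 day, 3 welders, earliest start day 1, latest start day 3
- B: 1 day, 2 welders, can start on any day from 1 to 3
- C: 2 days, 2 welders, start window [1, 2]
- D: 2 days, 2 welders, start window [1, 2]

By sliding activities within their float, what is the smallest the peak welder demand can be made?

5

Early-start (A@1, B@1, C@1, D@1) gives peak 9: d1:9  d2:4  d3:0.
Shift C→2, D→2.
Schedule A@1, B@1, C@2, D@2: d1:5  d2:4  d3:4 — peak 5.
Total welder-days = 13 over 3 days ⇒ peak ≥ ⌈13/3⌉ = 5, so 5 is optimal.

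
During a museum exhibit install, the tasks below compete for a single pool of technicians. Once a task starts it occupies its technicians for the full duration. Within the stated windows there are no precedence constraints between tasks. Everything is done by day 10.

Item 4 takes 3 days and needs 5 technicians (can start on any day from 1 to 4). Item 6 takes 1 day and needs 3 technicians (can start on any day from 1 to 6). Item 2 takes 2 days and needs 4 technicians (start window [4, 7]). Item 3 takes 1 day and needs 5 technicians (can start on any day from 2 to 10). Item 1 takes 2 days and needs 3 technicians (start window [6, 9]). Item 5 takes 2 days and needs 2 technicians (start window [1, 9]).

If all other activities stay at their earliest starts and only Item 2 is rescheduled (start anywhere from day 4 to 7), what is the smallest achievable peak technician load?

Item 2@4: d1:10  d2:12  d3:5  d4:4  d5:4  d6:3  d7:3  d8:0  d9:0  d10:0 → peak 12
Item 2@5: d1:10  d2:12  d3:5  d4:0  d5:4  d6:7  d7:3  d8:0  d9:0  d10:0 → peak 12
Item 2@6: d1:10  d2:12  d3:5  d4:0  d5:0  d6:7  d7:7  d8:0  d9:0  d10:0 → peak 12
Item 2@7: d1:10  d2:12  d3:5  d4:0  d5:0  d6:3  d7:7  d8:4  d9:0  d10:0 → peak 12
Best is Item 2@4, peak 12.

12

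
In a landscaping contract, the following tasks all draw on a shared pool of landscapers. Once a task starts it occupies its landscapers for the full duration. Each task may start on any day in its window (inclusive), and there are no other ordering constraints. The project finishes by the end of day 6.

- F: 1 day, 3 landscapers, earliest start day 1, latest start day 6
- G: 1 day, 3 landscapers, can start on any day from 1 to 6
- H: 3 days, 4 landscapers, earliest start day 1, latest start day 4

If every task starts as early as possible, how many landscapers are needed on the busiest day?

10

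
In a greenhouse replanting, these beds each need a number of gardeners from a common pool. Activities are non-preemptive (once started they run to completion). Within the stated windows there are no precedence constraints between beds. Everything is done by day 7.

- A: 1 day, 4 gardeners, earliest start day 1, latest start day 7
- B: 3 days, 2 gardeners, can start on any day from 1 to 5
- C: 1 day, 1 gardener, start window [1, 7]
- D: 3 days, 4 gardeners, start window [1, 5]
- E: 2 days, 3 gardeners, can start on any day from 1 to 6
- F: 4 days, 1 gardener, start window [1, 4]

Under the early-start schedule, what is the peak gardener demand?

Early-start schedule: A@1, B@1, C@1, D@1, E@1, F@1.
Load per day: day 1: 15, day 2: 10, day 3: 7, day 4: 1, day 5: 0, day 6: 0, day 7: 0.
Peak is 15.

15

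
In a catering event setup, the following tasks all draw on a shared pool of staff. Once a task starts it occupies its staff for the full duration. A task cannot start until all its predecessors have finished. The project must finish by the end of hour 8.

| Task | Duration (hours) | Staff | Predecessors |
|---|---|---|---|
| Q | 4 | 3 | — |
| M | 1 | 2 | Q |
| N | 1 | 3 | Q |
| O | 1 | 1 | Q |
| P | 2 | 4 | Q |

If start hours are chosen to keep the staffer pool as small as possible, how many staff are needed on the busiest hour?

4

Early-start (Q@1, M@5, N@5, O@5, P@5) gives peak 10: h1:3  h2:3  h3:3  h4:3  h5:10  h6:4  h7:0  h8:0.
Shift N→6, P→7.
Schedule Q@1, M@5, N@6, O@5, P@7: h1:3  h2:3  h3:3  h4:3  h5:3  h6:3  h7:4  h8:4 — peak 4.
Total staffer-hours = 26 over 8 hours ⇒ peak ≥ ⌈26/8⌉ = 4, so 4 is optimal.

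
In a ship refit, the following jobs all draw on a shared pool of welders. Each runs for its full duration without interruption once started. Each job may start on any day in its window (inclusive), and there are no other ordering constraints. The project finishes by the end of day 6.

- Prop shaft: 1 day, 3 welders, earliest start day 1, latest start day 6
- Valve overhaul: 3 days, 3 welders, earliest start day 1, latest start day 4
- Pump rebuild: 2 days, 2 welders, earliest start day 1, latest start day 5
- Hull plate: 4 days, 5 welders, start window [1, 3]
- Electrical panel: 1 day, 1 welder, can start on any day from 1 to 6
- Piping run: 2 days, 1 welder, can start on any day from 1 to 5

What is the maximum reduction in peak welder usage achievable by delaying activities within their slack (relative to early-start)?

7

Early-start peak: d1:15  d2:11  d3:8  d4:5  d5:0  d6:0 ⇒ 15.
Leveled (Prop shaft@1, Valve overhaul@1, Pump rebuild@1, Hull plate@3, Electrical panel@2, Piping run@4): d1:8  d2:6  d3:8  d4:6  d5:6  d6:5 ⇒ 8.
Reduction 15 − 8 = 7.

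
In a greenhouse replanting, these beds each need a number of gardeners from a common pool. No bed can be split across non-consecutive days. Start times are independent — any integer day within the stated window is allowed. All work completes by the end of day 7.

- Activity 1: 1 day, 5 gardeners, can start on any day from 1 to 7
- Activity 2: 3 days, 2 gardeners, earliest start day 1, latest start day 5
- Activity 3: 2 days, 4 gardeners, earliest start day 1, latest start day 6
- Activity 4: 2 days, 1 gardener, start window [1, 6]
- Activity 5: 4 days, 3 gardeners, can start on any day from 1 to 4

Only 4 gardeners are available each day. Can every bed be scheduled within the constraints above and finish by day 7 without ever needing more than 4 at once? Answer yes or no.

no

Total gardener-days = 33; over 7 days the average is 33/7 > 4, so some day must exceed 4.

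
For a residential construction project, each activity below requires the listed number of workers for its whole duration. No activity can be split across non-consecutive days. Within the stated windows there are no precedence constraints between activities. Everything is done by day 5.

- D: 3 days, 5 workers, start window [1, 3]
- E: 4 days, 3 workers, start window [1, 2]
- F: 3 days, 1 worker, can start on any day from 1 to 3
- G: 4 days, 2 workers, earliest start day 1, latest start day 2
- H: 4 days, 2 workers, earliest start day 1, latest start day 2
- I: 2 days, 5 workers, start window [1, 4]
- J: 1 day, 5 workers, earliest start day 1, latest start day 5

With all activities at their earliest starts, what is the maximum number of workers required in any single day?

Early-start schedule: D@1, E@1, F@1, G@1, H@1, I@1, J@1.
Load per day: day 1: 23, day 2: 18, day 3: 13, day 4: 7, day 5: 0.
Peak is 23.

23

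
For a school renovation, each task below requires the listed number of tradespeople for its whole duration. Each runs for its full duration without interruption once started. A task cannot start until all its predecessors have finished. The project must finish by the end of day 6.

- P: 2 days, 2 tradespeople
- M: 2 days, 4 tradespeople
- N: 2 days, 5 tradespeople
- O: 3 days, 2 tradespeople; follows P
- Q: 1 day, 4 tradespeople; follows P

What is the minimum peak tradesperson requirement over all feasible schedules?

Early-start (P@1, M@1, N@1, O@3, Q@3) gives peak 11: d1:11  d2:11  d3:6  d4:2  d5:2  d6:0.
Shift N→3, Q→5.
Schedule P@1, M@1, N@3, O@3, Q@5: d1:6  d2:6  d3:7  d4:7  d5:6  d6:0 — peak 7.

7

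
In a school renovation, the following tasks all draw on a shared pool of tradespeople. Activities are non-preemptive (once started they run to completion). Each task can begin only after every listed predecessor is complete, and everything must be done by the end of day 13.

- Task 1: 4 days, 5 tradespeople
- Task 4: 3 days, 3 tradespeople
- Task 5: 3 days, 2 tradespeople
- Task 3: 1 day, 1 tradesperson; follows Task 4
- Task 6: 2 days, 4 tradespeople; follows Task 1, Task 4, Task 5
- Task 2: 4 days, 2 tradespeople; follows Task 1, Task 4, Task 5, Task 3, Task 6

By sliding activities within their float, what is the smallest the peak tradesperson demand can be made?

Early-start (Task 1@1, Task 4@1, Task 5@1, Task 3@4, Task 6@5, Task 2@7) gives peak 10: d1:10  d2:10  d3:10  d4:6  d5:4  d6:4  d7:2  d8:2  d9:2  d10:2  d11:0  d12:0  d13:0.
Shift Task 4→5, Task 5→5, Task 3→8, Task 6→8, Task 2→10.
Schedule Task 1@1, Task 4@5, Task 5@5, Task 3@8, Task 6@8, Task 2@10: d1:5  d2:5  d3:5  d4:5  d5:5  d6:5  d7:5  d8:5  d9:4  d10:2  d11:2  d12:2  d13:2 — peak 5.

5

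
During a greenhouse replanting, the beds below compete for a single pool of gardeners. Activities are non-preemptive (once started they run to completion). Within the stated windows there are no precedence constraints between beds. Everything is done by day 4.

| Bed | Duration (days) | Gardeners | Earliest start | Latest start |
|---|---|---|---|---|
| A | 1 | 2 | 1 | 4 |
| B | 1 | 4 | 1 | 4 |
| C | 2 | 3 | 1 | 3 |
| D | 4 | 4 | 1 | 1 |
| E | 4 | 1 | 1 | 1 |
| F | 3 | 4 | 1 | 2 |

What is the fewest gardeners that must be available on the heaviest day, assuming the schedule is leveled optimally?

Early-start (A@1, B@1, C@1, D@1, E@1, F@1) gives peak 18: d1:18  d2:12  d3:9  d4:5.
Shift C→2, F→2.
Schedule A@1, B@1, C@2, D@1, E@1, F@2: d1:11  d2:12  d3:12  d4:9 — peak 12.

12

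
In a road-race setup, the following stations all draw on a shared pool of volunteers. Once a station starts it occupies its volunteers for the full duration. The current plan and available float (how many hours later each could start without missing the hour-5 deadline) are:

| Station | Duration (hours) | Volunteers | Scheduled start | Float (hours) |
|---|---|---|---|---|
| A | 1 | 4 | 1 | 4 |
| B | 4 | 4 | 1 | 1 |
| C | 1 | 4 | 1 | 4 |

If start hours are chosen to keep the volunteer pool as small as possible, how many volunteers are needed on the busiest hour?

Early-start (A@1, B@1, C@1) gives peak 12: h1:12  h2:4  h3:4  h4:4  h5:0.
Shift C→2.
Schedule A@1, B@1, C@2: h1:8  h2:8  h3:4  h4:4  h5:0 — peak 8.

8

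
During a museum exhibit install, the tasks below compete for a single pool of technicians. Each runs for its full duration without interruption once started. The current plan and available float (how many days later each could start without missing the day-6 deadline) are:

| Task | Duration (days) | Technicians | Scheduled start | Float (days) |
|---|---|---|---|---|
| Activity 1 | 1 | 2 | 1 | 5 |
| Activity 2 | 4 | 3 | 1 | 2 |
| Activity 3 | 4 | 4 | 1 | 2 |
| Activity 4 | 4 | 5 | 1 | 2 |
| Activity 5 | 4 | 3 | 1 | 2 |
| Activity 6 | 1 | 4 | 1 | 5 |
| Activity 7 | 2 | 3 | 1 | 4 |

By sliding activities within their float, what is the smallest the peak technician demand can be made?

15

Early-start (Activity 1@1, Activity 2@1, Activity 3@1, Activity 4@1, Activity 5@1, Activity 6@1, Activity 7@1) gives peak 24: d1:24  d2:18  d3:15  d4:15  d5:0  d6:0.
Shift Activity 5→2, Activity 6→5, Activity 7→5.
Schedule Activity 1@1, Activity 2@1, Activity 3@1, Activity 4@1, Activity 5@2, Activity 6@5, Activity 7@5: d1:14  d2:15  d3:15  d4:15  d5:10  d6:3 — peak 15.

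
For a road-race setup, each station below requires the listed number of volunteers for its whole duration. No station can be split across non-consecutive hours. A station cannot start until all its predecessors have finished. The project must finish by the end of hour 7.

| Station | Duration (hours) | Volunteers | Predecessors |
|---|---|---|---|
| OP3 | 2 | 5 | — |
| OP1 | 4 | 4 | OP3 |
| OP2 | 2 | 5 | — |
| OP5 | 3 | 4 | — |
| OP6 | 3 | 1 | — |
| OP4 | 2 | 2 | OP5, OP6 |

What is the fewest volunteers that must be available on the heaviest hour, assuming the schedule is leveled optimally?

Early-start (OP3@1, OP1@3, OP2@1, OP5@1, OP6@1, OP4@4) gives peak 15: h1:15  h2:15  h3:9  h4:6  h5:6  h6:4  h7:0.
Shift OP5→3, OP6→3, OP4→6.
Schedule OP3@1, OP1@3, OP2@1, OP5@3, OP6@3, OP4@6: h1:10  h2:10  h3:9  h4:9  h5:9  h6:6  h7:2 — peak 10.

10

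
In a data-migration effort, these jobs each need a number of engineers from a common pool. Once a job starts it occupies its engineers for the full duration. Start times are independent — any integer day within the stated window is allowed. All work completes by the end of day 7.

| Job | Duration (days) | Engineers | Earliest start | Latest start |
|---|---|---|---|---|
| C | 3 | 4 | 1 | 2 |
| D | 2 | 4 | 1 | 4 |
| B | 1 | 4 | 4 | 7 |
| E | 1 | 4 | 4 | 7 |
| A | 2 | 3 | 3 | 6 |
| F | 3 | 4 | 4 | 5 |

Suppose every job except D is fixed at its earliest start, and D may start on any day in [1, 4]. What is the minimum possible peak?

15

D@1: d1:8  d2:8  d3:7  d4:15  d5:4  d6:4  d7:0 → peak 15
D@2: d1:4  d2:8  d3:11  d4:15  d5:4  d6:4  d7:0 → peak 15
D@3: d1:4  d2:4  d3:11  d4:19  d5:4  d6:4  d7:0 → peak 19
D@4: d1:4  d2:4  d3:7  d4:19  d5:8  d6:4  d7:0 → peak 19
Best is D@1, peak 15.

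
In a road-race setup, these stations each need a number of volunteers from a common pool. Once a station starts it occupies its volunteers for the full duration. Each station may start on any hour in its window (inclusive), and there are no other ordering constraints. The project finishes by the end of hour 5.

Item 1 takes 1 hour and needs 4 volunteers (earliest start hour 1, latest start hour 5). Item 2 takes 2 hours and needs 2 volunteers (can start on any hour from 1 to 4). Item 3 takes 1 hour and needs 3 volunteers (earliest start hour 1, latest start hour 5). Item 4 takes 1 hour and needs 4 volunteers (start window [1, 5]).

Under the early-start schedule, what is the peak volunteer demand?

Early-start schedule: Item 1@1, Item 2@1, Item 3@1, Item 4@1.
Load per hour: hour 1: 13, hour 2: 2, hour 3: 0, hour 4: 0, hour 5: 0.
Peak is 13.

13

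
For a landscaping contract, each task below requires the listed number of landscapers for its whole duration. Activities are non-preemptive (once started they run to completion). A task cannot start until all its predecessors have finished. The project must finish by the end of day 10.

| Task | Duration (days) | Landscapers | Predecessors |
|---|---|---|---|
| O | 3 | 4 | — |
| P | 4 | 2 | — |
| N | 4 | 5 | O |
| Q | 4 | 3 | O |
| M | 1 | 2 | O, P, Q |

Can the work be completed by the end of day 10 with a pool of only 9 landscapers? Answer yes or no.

Schedule O@1, P@1, N@4, Q@5, M@9: d1:6  d2:6  d3:6  d4:7  d5:8  d6:8  d7:8  d8:3  d9:2  d10:0 — peak 8 ≤ 9.

yes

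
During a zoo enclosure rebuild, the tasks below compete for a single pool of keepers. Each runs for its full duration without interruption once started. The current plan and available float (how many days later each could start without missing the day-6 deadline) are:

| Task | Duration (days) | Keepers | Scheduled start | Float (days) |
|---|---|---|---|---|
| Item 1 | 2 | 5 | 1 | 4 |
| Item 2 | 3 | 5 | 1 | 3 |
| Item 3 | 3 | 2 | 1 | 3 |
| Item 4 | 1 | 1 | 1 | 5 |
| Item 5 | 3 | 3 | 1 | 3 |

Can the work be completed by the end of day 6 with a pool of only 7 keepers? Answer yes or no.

no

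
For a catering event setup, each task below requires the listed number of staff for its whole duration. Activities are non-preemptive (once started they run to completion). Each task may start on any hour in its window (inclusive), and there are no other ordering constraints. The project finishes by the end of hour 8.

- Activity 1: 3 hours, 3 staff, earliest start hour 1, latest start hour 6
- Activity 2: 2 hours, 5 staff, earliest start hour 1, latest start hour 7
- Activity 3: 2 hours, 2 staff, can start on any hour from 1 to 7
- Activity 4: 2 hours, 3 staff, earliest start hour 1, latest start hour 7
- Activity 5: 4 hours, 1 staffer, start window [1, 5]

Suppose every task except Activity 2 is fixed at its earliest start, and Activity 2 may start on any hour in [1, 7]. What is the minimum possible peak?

Activity 2@1: h1:14  h2:14  h3:4  h4:1  h5:0  h6:0  h7:0  h8:0 → peak 14
Activity 2@2: h1:9  h2:14  h3:9  h4:1  h5:0  h6:0  h7:0  h8:0 → peak 14
Activity 2@3: h1:9  h2:9  h3:9  h4:6  h5:0  h6:0  h7:0  h8:0 → peak 9
Activity 2@4: h1:9  h2:9  h3:4  h4:6  h5:5  h6:0  h7:0  h8:0 → peak 9
Activity 2@5: h1:9  h2:9  h3:4  h4:1  h5:5  h6:5  h7:0  h8:0 → peak 9
Activity 2@6: h1:9  h2:9  h3:4  h4:1  h5:0  h6:5  h7:5  h8:0 → peak 9
Activity 2@7: h1:9  h2:9  h3:4  h4:1  h5:0  h6:0  h7:5  h8:5 → peak 9
Best is Activity 2@3, peak 9.

9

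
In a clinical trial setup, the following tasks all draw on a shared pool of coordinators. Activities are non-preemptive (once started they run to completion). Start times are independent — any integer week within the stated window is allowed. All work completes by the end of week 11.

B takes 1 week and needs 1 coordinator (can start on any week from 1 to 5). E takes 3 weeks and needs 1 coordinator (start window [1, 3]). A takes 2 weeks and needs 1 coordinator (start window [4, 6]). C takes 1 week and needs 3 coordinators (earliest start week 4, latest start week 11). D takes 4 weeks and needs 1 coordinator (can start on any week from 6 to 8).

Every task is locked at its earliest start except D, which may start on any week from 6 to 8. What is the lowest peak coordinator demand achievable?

D@6: w1:2  w2:1  w3:1  w4:4  w5:1  w6:1  w7:1  w8:1  w9:1  w10:0  w11:0 → peak 4
D@7: w1:2  w2:1  w3:1  w4:4  w5:1  w6:0  w7:1  w8:1  w9:1  w10:1  w11:0 → peak 4
D@8: w1:2  w2:1  w3:1  w4:4  w5:1  w6:0  w7:0  w8:1  w9:1  w10:1  w11:1 → peak 4
Best is D@6, peak 4.

4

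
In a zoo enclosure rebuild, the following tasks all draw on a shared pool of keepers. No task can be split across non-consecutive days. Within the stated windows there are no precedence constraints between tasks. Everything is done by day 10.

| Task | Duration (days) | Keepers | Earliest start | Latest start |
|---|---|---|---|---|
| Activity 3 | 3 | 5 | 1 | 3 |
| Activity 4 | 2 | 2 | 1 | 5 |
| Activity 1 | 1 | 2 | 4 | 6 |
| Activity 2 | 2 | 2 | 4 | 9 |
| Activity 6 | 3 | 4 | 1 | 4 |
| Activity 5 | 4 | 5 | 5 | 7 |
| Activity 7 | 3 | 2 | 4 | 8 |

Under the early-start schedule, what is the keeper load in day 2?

11

At early start, day 2 has: Activity 3, Activity 4, Activity 6.
Demand: 5 + 2 + 4 = 11.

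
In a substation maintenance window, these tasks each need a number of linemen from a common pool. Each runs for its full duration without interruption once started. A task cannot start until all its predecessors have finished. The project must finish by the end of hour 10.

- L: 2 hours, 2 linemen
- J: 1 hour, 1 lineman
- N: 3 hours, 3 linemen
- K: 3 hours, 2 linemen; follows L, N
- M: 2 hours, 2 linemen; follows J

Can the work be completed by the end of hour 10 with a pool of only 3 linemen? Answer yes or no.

yes

Schedule L@1, J@1, N@3, K@6, M@9: h1:3  h2:2  h3:3  h4:3  h5:3  h6:2  h7:2  h8:2  h9:2  h10:2 — peak 3 ≤ 3.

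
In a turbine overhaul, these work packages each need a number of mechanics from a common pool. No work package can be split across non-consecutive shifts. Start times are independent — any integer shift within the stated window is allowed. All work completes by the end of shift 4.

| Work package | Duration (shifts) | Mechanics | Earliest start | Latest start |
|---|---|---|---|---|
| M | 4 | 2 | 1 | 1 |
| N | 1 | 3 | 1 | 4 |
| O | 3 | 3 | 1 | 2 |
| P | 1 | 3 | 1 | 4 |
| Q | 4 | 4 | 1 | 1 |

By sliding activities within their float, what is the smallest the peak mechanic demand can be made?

12

Early-start (M@1, N@1, O@1, P@1, Q@1) gives peak 15: s1:15  s2:9  s3:9  s4:6.
Shift P→2.
Schedule M@1, N@1, O@1, P@2, Q@1: s1:12  s2:12  s3:9  s4:6 — peak 12.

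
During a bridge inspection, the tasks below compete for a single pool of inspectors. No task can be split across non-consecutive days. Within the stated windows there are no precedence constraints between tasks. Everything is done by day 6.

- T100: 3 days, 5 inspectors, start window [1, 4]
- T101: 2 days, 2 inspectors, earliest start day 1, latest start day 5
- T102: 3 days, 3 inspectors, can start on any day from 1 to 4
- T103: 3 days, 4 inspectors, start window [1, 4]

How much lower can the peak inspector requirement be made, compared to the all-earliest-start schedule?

7

Early-start peak: d1:14  d2:14  d3:12  d4:0  d5:0  d6:0 ⇒ 14.
Leveled (T100@1, T101@1, T102@4, T103@4): d1:7  d2:7  d3:5  d4:7  d5:7  d6:7 ⇒ 7.
Reduction 14 − 7 = 7.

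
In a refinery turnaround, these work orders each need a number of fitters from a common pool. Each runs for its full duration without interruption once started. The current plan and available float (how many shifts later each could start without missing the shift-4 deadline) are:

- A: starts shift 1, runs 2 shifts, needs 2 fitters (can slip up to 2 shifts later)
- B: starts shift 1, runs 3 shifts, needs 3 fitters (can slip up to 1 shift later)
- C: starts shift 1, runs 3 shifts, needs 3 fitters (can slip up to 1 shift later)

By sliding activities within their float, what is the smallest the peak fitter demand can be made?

Schedule A@1, B@1, C@1: s1:8  s2:8  s3:6  s4:0 — peak 8.
No arrangement of the 12 feasible schedules does better.

8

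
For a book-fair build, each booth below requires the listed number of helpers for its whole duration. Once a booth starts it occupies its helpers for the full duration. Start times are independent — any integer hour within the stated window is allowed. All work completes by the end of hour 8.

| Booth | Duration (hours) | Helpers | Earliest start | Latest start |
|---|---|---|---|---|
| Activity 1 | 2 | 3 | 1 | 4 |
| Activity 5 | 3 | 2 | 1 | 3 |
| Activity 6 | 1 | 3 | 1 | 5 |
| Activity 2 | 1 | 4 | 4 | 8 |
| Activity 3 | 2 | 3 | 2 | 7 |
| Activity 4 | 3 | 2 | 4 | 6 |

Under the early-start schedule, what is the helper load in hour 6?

2

At early start, hour 6 has: Activity 4.
Demand: 2 = 2.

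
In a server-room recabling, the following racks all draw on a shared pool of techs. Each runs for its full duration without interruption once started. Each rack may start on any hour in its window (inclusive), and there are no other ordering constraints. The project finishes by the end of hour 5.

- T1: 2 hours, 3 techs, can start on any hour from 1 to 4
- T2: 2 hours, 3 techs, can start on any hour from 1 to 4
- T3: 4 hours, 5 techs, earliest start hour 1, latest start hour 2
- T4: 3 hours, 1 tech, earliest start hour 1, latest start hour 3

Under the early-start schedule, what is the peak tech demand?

Early-start schedule: T1@1, T2@1, T3@1, T4@1.
Load per hour: hour 1: 12, hour 2: 12, hour 3: 6, hour 4: 5, hour 5: 0.
Peak is 12.

12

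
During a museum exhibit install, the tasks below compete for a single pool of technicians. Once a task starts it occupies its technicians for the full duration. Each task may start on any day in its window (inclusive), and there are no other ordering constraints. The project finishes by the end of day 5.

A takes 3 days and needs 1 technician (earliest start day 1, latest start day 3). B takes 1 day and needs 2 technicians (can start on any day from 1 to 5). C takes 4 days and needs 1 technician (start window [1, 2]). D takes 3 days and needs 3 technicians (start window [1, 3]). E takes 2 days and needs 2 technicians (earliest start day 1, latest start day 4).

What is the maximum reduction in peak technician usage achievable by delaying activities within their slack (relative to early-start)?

4

Early-start peak: d1:9  d2:7  d3:5  d4:1  d5:0 ⇒ 9.
Leveled (A@1, B@1, C@2, D@3, E@1): d1:5  d2:4  d3:5  d4:4  d5:4 ⇒ 5.
Reduction 9 − 5 = 4.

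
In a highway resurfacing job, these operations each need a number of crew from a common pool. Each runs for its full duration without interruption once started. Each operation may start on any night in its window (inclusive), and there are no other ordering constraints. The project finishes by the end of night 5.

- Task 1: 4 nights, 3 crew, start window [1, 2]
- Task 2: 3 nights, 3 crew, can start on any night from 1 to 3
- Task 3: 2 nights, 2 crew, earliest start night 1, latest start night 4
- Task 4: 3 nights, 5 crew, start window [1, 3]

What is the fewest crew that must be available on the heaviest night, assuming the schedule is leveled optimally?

Early-start (Task 1@1, Task 2@1, Task 3@1, Task 4@1) gives peak 13: n1:13  n2:13  n3:11  n4:3  n5:0.
Shift Task 4→3.
Schedule Task 1@1, Task 2@1, Task 3@1, Task 4@3: n1:8  n2:8  n3:11  n4:8  n5:5 — peak 11.

11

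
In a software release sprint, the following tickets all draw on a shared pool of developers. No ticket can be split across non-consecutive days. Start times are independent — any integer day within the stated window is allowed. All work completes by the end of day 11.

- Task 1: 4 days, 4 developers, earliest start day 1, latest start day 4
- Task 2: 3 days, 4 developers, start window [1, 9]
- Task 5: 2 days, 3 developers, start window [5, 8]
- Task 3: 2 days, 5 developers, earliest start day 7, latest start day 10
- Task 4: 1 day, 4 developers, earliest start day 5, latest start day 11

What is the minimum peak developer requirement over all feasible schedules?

Early-start (Task 1@1, Task 2@1, Task 5@5, Task 3@7, Task 4@5) gives peak 8: d1:8  d2:8  d3:8  d4:4  d5:7  d6:3  d7:5  d8:5  d9:0  d10:0  d11:0.
Shift Task 2→5, Task 3→8, Task 4→10.
Schedule Task 1@1, Task 2@5, Task 5@5, Task 3@8, Task 4@10: d1:4  d2:4  d3:4  d4:4  d5:7  d6:7  d7:4  d8:5  d9:5  d10:4  d11:0 — peak 7.

7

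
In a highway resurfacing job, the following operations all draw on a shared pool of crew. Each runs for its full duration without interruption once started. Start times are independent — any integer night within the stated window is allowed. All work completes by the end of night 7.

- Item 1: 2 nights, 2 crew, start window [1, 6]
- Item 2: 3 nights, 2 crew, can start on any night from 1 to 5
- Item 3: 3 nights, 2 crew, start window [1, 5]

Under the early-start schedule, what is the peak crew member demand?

Early-start schedule: Item 1@1, Item 2@1, Item 3@1.
Load per night: night 1: 6, night 2: 6, night 3: 4, night 4: 0, night 5: 0, night 6: 0, night 7: 0.
Peak is 6.

6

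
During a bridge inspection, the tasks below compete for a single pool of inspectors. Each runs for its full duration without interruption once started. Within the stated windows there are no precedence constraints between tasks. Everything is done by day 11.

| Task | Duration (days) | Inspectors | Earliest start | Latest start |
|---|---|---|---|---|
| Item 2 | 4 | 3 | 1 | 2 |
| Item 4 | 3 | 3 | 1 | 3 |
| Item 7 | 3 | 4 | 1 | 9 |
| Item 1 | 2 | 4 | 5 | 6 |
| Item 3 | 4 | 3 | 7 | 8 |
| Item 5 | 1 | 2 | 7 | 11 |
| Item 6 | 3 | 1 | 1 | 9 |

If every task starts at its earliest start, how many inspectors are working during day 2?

11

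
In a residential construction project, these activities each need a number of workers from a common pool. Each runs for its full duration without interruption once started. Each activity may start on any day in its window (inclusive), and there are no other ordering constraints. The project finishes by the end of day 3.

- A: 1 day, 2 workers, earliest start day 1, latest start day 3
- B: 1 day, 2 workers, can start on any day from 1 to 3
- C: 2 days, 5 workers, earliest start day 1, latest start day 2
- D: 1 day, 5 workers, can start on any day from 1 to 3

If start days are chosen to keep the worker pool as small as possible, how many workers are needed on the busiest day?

7

Early-start (A@1, B@1, C@1, D@1) gives peak 14: d1:14  d2:5  d3:0.
Shift B→2, D→3.
Schedule A@1, B@2, C@1, D@3: d1:7  d2:7  d3:5 — peak 7.
Total worker-days = 19 over 3 days ⇒ peak ≥ ⌈19/3⌉ = 7, so 7 is optimal.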